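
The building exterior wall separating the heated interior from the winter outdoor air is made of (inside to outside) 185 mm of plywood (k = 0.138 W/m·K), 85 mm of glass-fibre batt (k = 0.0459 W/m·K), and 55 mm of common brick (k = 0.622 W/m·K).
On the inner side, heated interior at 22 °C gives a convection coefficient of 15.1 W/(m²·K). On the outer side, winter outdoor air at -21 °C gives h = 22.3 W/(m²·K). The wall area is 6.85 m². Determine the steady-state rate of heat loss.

Treating each layer as a thermal resistance in series:
R_inner film = 1/(h_i·A) = 1/(15.1×6.85) = 0.009668 K/W
R_plywood = L/(kA) = 0.185/(0.138×6.85) = 0.1957 K/W
R_glass-fibre batt = L/(kA) = 0.085/(0.0459×6.85) = 0.2703 K/W
R_common brick = L/(kA) = 0.055/(0.622×6.85) = 0.01291 K/W
R_outer film = 1/(h_o·A) = 1/(22.3×6.85) = 0.006546 K/W
R_total = 0.4952 K/W
Q = ΔT / R_total = 43 / 0.4952

Q ≈ 86.8 W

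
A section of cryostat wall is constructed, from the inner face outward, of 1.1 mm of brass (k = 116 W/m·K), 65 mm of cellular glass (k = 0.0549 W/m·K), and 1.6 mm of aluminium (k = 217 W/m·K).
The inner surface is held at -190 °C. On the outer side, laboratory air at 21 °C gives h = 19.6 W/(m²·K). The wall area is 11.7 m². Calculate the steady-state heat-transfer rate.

Thermal resistances in series:
R_brass = L/(kA) = 0.0011/(116×11.7) = 8.105×10^-7 K/W
R_cellular glass = L/(kA) = 0.065/(0.0549×11.7) = 0.1012 K/W
R_aluminium = L/(kA) = 0.0016/(217×11.7) = 6.302×10^-7 K/W
R_outer film = 1/(h_o·A) = 1/(19.6×11.7) = 0.004361 K/W
R_total = 0.1056 K/W
Q = ΔT / R_total = 211 / 0.1056

Q ≈ 2000 W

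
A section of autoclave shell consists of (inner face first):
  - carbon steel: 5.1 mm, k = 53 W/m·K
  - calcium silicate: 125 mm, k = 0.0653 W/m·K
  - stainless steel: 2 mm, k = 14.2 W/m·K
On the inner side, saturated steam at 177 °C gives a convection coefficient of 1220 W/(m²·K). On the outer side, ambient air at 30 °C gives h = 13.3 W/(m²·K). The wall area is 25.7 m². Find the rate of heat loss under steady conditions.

Q ≈ 1900 W

Using the resistance-network approach (series):
R_inner film = 1/(h_i·A) = 1/(1220×25.7) = 3.189×10^-5 K/W
R_carbon steel = L/(kA) = 0.0051/(53×25.7) = 3.744×10^-6 K/W
R_calcium silicate = L/(kA) = 0.125/(0.0653×25.7) = 0.07448 K/W
R_stainless steel = L/(kA) = 0.002/(14.2×25.7) = 5.48×10^-6 K/W
R_outer film = 1/(h_o·A) = 1/(13.3×25.7) = 0.002926 K/W
R_total = 0.07745 K/W
Q = ΔT / R_total = 147 / 0.07745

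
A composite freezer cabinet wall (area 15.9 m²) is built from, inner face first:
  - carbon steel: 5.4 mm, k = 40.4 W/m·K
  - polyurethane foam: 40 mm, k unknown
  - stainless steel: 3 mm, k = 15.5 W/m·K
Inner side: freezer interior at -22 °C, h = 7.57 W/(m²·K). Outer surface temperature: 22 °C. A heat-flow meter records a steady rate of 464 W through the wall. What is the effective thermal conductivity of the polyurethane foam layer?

k ≈ 0.0291 W/(m·K)

Series thermal resistances:
R_inner film = 1/(h_i·A) = 1/(7.57×15.9) = 0.008308 K/W
R_carbon steel = L/(kA) = 0.0054/(40.4×15.9) = 8.407×10^-6 K/W
R_stainless steel = L/(kA) = 0.003/(15.5×15.9) = 1.217×10^-5 K/W
Sum of known resistances R_other = 0.008329 K/W
Total R = ΔT/Q = 44/464 = 0.09483 K/W
R_polyurethane foam = R_total − R_other = 0.0865 K/W
k = L/(R·A) = 0.04/(0.0865×15.9)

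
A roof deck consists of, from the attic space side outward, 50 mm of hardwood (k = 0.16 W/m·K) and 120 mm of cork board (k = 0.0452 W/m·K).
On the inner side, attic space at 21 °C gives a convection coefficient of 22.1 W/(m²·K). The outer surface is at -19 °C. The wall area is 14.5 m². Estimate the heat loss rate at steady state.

Treating each layer as a thermal resistance in series:
R_inner film = 1/(h_i·A) = 1/(22.1×14.5) = 0.003121 K/W
R_hardwood = L/(kA) = 0.05/(0.16×14.5) = 0.02155 K/W
R_cork board = L/(kA) = 0.12/(0.0452×14.5) = 0.1831 K/W
R_total = 0.2078 K/W
Q = ΔT / R_total = 40 / 0.2078

Q ≈ 193 W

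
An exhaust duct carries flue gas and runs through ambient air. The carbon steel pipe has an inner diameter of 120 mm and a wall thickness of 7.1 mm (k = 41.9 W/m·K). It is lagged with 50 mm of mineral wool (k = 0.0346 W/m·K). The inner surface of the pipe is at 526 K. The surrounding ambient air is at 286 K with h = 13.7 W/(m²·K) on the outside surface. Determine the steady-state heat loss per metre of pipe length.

For a radial system each layer contributes R = ln(r_out/r_in)/(2πkL); films add R = 1/(hA).
R_carbon steel pipe wall = ln(67.1/60)/(2π×41.9×1) = 4.248×10^-4 K/W
R_mineral wool = ln(117.1/67.1)/(2π×0.0346×1) = 2.561 K/W
R_outer film = 1/(h_o·2πr_oL) = 1/(13.7×2π×0.1171×1) = 0.09921 K/W
R_total = 2.661 K/W
Q = ΔT/R_total = 240/2.661

q′ ≈ 90.2 W/m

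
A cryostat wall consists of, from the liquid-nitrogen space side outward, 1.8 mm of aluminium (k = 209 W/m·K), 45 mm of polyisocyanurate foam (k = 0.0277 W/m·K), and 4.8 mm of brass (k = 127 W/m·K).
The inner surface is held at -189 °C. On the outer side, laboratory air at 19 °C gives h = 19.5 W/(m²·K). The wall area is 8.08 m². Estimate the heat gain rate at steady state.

Model the wall as resistances in series:
R_aluminium = L/(kA) = 0.0018/(209×8.08) = 1.066×10^-6 K/W
R_polyisocyanurate foam = L/(kA) = 0.045/(0.0277×8.08) = 0.2011 K/W
R_brass = L/(kA) = 0.0048/(127×8.08) = 4.678×10^-6 K/W
R_outer film = 1/(h_o·A) = 1/(19.5×8.08) = 0.006347 K/W
R_total = 0.2074 K/W
Q = ΔT / R_total = 208 / 0.2074

Q ≈ 1000 W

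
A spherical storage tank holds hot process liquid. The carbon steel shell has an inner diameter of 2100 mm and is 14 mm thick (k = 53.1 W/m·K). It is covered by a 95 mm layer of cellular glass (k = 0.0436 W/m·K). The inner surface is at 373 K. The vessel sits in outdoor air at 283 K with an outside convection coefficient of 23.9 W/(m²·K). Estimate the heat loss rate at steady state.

Q ≈ 629 W

Spherical conduction: R = (1/r_in − 1/r_out)/(4πk) per layer; series-sum.
R_carbon steel shell = (1/1.05 − 1/1.064)/(4π×53.1) = 1.878×10^-5 K/W
R_cellular glass = (1/1.064 − 1/1.159)/(4π×0.0436) = 0.1406 K/W
R_outer film = 1/(h·4πr_o²) = 1/(23.9×4π×1.159²) = 0.002479 K/W
R_total = 0.1431 K/W
Q = ΔT/R_total = 90/0.1431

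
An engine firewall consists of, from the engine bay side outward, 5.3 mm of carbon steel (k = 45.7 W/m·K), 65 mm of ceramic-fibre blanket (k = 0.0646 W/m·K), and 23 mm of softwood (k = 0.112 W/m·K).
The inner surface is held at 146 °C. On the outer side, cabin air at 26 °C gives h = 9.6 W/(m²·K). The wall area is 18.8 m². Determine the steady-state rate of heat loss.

Q ≈ 1710 W

Series thermal resistances:
R_carbon steel = L/(kA) = 0.0053/(45.7×18.8) = 6.169×10^-6 K/W
R_ceramic-fibre blanket = L/(kA) = 0.065/(0.0646×18.8) = 0.05352 K/W
R_softwood = L/(kA) = 0.023/(0.112×18.8) = 0.01092 K/W
R_outer film = 1/(h_o·A) = 1/(9.6×18.8) = 0.005541 K/W
R_total = 0.06999 K/W
Q = ΔT / R_total = 120 / 0.06999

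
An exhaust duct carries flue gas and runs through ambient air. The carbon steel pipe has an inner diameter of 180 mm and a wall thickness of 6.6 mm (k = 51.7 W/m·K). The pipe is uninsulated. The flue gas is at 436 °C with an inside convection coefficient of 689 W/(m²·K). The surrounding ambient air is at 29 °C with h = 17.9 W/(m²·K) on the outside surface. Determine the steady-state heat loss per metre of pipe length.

q′ ≈ 4290 W/m

Radial resistances (cylindrical: R_cond = ln(r_o/r_i)/(2πkL), R_conv = 1/(h·2πrL)):
R_inner film = 1/(h_i·2πr₁L) = 1/(689×2π×0.09×1) = 0.002567 K/W
R_carbon steel pipe wall = ln(96.6/90)/(2π×51.7×1) = 2.179×10^-4 K/W
R_outer film = 1/(h_o·2πr_oL) = 1/(17.9×2π×0.0966×1) = 0.09204 K/W
R_total = 0.09483 K/W
Q = ΔT/R_total = 407/0.09483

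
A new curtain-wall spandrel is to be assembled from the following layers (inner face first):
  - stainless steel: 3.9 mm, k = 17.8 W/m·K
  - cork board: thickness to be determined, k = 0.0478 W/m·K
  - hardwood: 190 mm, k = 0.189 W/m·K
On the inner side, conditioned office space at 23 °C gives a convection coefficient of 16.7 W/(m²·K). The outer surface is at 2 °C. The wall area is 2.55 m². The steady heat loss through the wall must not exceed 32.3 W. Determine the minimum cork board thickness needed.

Using the resistance-network approach (series):
R_inner film = 1/(h_i·A) = 1/(16.7×2.55) = 0.02348 K/W
R_stainless steel = L/(kA) = 0.0039/(17.8×2.55) = 8.592×10^-5 K/W
R_hardwood = L/(kA) = 0.19/(0.189×2.55) = 0.3942 K/W
Sum of the known resistances R_other = 0.4178 K/W
Required total resistance R_tot = ΔT/Q_allow = 21/32.3 = 0.6502 K/W
R_cork board = R_tot − R_other = 0.2324 K/W
L = R·k·A = 0.2324×0.0478×2.55

L ≈ 28.3 mm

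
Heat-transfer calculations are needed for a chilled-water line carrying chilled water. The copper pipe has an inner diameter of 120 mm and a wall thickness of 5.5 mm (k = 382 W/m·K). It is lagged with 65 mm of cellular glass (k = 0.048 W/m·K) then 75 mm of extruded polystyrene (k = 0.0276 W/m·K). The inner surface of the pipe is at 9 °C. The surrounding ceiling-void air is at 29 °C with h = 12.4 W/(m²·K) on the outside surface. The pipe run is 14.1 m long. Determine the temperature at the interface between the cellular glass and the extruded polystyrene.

Radial resistances (cylindrical: R_cond = ln(r_o/r_i)/(2πkL), R_conv = 1/(h·2πrL)):
R_copper pipe wall = ln(65.5/60)/(2π×382×14.1) = 2.592×10^-6 K/W
R_cellular glass = ln(130.5/65.5)/(2π×0.048×14.1) = 0.1621 K/W
R_extruded polystyrene = ln(205.5/130.5)/(2π×0.0276×14.1) = 0.1857 K/W
R_outer film = 1/(h_o·2πr_oL) = 1/(12.4×2π×0.2055×14.1) = 0.00443 K/W
R_total = 0.3522 K/W
Q = ΔT/R_total = 20/0.3522
Q = 56.8 W
T_interface = T_inner + Q·ΣR(inner→interface) = 9 + 56.8×0.1621

T ≈ 18.2 °C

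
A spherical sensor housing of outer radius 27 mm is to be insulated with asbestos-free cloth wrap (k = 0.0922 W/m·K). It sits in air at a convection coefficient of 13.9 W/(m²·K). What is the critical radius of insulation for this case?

r_cr ≈ 13.3 mm

For a sphere r_cr = 2k/h = 2×0.0922/13.9
r_cr = 13.3 mm; since the bare radius (27 mm) is above r_cr, any added insulation will reduce heat loss.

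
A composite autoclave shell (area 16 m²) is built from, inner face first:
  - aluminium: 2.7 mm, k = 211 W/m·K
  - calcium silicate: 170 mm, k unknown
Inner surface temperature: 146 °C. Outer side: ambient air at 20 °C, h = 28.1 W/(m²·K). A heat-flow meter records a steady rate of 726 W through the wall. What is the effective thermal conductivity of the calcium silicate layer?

Series thermal resistances:
R_aluminium = L/(kA) = 0.0027/(211×16) = 7.998×10^-7 K/W
R_outer film = 1/(h_o·A) = 1/(28.1×16) = 0.002224 K/W
Sum of known resistances R_other = 0.002225 K/W
Total R = ΔT/Q = 126/726 = 0.1736 K/W
R_calcium silicate = R_total − R_other = 0.1713 K/W
k = L/(R·A) = 0.17/(0.1713×16)

k ≈ 0.062 W/(m·K)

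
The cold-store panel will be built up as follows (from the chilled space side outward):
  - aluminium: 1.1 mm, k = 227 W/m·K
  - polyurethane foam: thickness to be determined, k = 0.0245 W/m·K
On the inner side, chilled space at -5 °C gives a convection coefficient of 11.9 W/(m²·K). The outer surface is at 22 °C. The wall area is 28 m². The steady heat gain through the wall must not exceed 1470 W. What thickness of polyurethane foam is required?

Treating each layer as a thermal resistance in series:
R_inner film = 1/(h_i·A) = 1/(11.9×28) = 0.003001 K/W
R_aluminium = L/(kA) = 0.0011/(227×28) = 1.731×10^-7 K/W
Sum of the known resistances R_other = 0.003001 K/W
Required total resistance R_tot = ΔT/Q_allow = 27/1470 = 0.01837 K/W
R_polyurethane foam = R_tot − R_other = 0.01537 K/W
L = R·k·A = 0.01537×0.0245×28

L ≈ 10.5 mm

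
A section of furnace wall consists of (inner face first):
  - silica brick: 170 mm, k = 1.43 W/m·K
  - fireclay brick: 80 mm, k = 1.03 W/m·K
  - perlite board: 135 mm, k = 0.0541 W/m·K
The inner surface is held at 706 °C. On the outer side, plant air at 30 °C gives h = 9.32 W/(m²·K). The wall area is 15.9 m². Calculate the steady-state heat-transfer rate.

Treating each layer as a thermal resistance in series:
R_silica brick = L/(kA) = 0.17/(1.43×15.9) = 0.007477 K/W
R_fireclay brick = L/(kA) = 0.08/(1.03×15.9) = 0.004885 K/W
R_perlite board = L/(kA) = 0.135/(0.0541×15.9) = 0.1569 K/W
R_outer film = 1/(h_o·A) = 1/(9.32×15.9) = 0.006748 K/W
R_total = 0.1761 K/W
Q = ΔT / R_total = 676 / 0.1761

Q ≈ 3840 W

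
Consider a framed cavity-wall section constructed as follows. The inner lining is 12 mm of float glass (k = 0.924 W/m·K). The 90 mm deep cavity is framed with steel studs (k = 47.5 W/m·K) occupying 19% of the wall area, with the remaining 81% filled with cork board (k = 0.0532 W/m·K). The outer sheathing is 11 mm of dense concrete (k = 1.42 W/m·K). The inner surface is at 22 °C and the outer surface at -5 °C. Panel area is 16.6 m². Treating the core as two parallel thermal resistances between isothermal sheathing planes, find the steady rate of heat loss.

Sheathing layers in series; stud and cavity paths in parallel between them.
R_inner = 0.012/(0.924×16.6) = 7.824×10^-4 K/W
R_stud  = 0.09/(47.5×0.19×16.6) = 6.007×10^-4 K/W
R_cav   = 0.09/(0.0532×0.81×16.6) = 0.1258 K/W
1/R_core = 1/R_stud + 1/R_cav → R_core = 5.979×10^-4 K/W
R_outer = 0.011/(1.42×16.6) = 4.667×10^-4 K/W
R_total = 0.001847 K/W
Q = ΔT/R_total = 27/0.001847

Q ≈ 14600 W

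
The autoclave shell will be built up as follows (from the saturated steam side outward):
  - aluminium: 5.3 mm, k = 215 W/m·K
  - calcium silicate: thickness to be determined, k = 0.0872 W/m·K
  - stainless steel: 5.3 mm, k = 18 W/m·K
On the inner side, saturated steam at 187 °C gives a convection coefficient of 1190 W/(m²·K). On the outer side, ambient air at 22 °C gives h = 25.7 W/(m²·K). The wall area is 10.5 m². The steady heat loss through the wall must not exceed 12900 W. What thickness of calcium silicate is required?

L ≈ 8.22 mm

Treating each layer as a thermal resistance in series:
R_inner film = 1/(h_i·A) = 1/(1190×10.5) = 8.003×10^-5 K/W
R_aluminium = L/(kA) = 0.0053/(215×10.5) = 2.348×10^-6 K/W
R_stainless steel = L/(kA) = 0.0053/(18×10.5) = 2.804×10^-5 K/W
R_outer film = 1/(h_o·A) = 1/(25.7×10.5) = 0.003706 K/W
Sum of the known resistances R_other = 0.003816 K/W
Required total resistance R_tot = ΔT/Q_allow = 165/12900 = 0.01279 K/W
R_calcium silicate = R_tot − R_other = 0.008975 K/W
L = R·k·A = 0.008975×0.0872×10.5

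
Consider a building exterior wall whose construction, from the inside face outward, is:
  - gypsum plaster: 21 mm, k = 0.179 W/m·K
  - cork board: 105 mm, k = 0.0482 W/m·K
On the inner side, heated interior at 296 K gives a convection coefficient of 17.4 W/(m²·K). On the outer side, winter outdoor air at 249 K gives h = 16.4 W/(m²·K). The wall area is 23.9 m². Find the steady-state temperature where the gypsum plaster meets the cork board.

Series thermal resistances:
R_inner film = 1/(h_i·A) = 1/(17.4×23.9) = 0.002405 K/W
R_gypsum plaster = L/(kA) = 0.021/(0.179×23.9) = 0.004909 K/W
R_cork board = L/(kA) = 0.105/(0.0482×23.9) = 0.09115 K/W
R_outer film = 1/(h_o·A) = 1/(16.4×23.9) = 0.002551 K/W
R_total = 0.101 K/W;  Q = ΔT/R_total = 47/0.101 = 465.3 W
T_interface = T_inner − Q·ΣR(inner→interface) = 296 − 465×0.007313

T ≈ 293 K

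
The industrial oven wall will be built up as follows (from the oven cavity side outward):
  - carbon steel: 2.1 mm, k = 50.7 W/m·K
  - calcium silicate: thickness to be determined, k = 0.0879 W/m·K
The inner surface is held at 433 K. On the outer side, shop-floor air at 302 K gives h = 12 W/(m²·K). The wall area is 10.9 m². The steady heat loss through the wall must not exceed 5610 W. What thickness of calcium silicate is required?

Model the wall as resistances in series:
R_carbon steel = L/(kA) = 0.0021/(50.7×10.9) = 3.8×10^-6 K/W
R_outer film = 1/(h_o·A) = 1/(12×10.9) = 0.007645 K/W
Sum of the known resistances R_other = 0.007649 K/W
Required total resistance R_tot = ΔT/Q_allow = 131/5610 = 0.02335 K/W
R_calcium silicate = R_tot − R_other = 0.0157 K/W
L = R·k·A = 0.0157×0.0879×10.9

L ≈ 15 mm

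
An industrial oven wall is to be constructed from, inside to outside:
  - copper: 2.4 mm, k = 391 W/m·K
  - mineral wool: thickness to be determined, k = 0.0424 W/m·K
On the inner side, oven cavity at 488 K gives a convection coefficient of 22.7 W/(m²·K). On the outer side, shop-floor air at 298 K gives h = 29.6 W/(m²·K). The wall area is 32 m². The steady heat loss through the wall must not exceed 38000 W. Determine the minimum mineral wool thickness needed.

Using the resistance-network approach (series):
R_inner film = 1/(h_i·A) = 1/(22.7×32) = 0.001377 K/W
R_copper = L/(kA) = 0.0024/(391×32) = 1.918×10^-7 K/W
R_outer film = 1/(h_o·A) = 1/(29.6×32) = 0.001056 K/W
Sum of the known resistances R_other = 0.002433 K/W
Required total resistance R_tot = ΔT/Q_allow = 190/38000 = 0.005 K/W
R_mineral wool = R_tot − R_other = 0.002567 K/W
L = R·k·A = 0.002567×0.0424×32

L ≈ 3.48 mm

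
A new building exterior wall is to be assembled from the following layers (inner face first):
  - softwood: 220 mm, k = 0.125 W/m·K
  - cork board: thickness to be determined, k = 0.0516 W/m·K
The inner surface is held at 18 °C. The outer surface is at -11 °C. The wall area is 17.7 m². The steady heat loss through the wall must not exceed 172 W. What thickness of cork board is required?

L ≈ 63.2 mm

Model the wall as resistances in series:
R_softwood = L/(kA) = 0.22/(0.125×17.7) = 0.09944 K/W
Sum of the known resistances R_other = 0.09944 K/W
Required total resistance R_tot = ΔT/Q_allow = 29/172 = 0.1686 K/W
R_cork board = R_tot − R_other = 0.06917 K/W
L = R·k·A = 0.06917×0.0516×17.7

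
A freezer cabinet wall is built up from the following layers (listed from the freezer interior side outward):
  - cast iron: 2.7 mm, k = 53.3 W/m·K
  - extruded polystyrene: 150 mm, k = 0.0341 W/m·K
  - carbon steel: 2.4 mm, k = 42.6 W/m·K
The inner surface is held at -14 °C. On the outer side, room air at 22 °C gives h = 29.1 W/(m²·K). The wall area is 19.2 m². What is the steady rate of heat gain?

Q ≈ 156 W

Thermal resistances in series:
R_cast iron = L/(kA) = 0.0027/(53.3×19.2) = 2.638×10^-6 K/W
R_extruded polystyrene = L/(kA) = 0.15/(0.0341×19.2) = 0.2291 K/W
R_carbon steel = L/(kA) = 0.0024/(42.6×19.2) = 2.934×10^-6 K/W
R_outer film = 1/(h_o·A) = 1/(29.1×19.2) = 0.00179 K/W
R_total = 0.2309 K/W
Q = ΔT / R_total = 36 / 0.2309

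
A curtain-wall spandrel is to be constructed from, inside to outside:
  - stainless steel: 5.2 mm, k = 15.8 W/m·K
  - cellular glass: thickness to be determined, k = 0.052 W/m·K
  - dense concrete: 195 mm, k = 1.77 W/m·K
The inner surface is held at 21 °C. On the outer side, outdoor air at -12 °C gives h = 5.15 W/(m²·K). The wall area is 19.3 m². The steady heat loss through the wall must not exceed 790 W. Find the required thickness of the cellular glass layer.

Using the resistance-network approach (series):
R_stainless steel = L/(kA) = 0.0052/(15.8×19.3) = 1.705×10^-5 K/W
R_dense concrete = L/(kA) = 0.195/(1.77×19.3) = 0.005708 K/W
R_outer film = 1/(h_o·A) = 1/(5.15×19.3) = 0.01006 K/W
Sum of the known resistances R_other = 0.01579 K/W
Required total resistance R_tot = ΔT/Q_allow = 33/790 = 0.04177 K/W
R_cellular glass = R_tot − R_other = 0.02599 K/W
L = R·k·A = 0.02599×0.052×19.3

L ≈ 26.1 mm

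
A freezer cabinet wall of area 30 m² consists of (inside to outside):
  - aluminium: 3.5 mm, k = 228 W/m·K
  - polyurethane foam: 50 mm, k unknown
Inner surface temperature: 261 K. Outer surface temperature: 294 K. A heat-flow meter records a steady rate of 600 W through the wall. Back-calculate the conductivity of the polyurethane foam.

k ≈ 0.0303 W/(m·K)

Model the wall as resistances in series:
R_aluminium = L/(kA) = 0.0035/(228×30) = 5.117×10^-7 K/W
Sum of known resistances R_other = 5.117×10^-7 K/W
Total R = ΔT/Q = 33/600 = 0.055 K/W
R_polyurethane foam = R_total − R_other = 0.055 K/W
k = L/(R·A) = 0.05/(0.055×30)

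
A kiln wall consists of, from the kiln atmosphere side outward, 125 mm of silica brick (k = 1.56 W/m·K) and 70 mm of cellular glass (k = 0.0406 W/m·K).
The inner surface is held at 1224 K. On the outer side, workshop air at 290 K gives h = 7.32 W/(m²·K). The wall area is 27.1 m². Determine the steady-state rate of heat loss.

Q ≈ 13000 W

Series thermal resistances:
R_silica brick = L/(kA) = 0.125/(1.56×27.1) = 0.002957 K/W
R_cellular glass = L/(kA) = 0.07/(0.0406×27.1) = 0.06362 K/W
R_outer film = 1/(h_o·A) = 1/(7.32×27.1) = 0.005041 K/W
R_total = 0.07162 K/W
Q = ΔT / R_total = 934 / 0.07162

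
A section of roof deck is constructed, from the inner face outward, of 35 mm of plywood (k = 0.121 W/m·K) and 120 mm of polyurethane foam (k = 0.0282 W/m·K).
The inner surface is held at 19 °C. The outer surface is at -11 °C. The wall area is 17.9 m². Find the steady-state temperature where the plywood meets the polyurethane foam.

Model the wall as resistances in series:
R_plywood = L/(kA) = 0.035/(0.121×17.9) = 0.01616 K/W
R_polyurethane foam = L/(kA) = 0.12/(0.0282×17.9) = 0.2377 K/W
R_total = 0.2539 K/W;  Q = ΔT/R_total = 30/0.2539 = 118.2 W
T_interface = T_inner − Q·ΣR(inner→interface) = 19 − 118×0.01616

T ≈ 17.1 °C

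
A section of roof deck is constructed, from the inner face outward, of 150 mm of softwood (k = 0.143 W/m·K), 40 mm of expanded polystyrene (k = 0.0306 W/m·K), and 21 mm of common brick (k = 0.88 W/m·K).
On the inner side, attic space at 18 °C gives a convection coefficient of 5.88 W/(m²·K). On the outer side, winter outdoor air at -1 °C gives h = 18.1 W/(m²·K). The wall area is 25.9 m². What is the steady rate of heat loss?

Q ≈ 189 W

Series thermal resistances:
R_inner film = 1/(h_i·A) = 1/(5.88×25.9) = 0.006566 K/W
R_softwood = L/(kA) = 0.15/(0.143×25.9) = 0.0405 K/W
R_expanded polystyrene = L/(kA) = 0.04/(0.0306×25.9) = 0.05047 K/W
R_common brick = L/(kA) = 0.021/(0.88×25.9) = 9.214×10^-4 K/W
R_outer film = 1/(h_o·A) = 1/(18.1×25.9) = 0.002133 K/W
R_total = 0.1006 K/W
Q = ΔT / R_total = 19 / 0.1006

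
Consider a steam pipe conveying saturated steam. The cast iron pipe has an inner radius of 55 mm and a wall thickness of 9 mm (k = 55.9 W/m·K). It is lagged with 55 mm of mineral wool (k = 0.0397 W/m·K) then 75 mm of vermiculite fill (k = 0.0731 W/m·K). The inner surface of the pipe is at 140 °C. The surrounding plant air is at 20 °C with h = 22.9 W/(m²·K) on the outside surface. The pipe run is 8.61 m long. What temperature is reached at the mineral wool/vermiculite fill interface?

For a radial system each layer contributes R = ln(r_out/r_in)/(2πkL); films add R = 1/(hA).
R_cast iron pipe wall = ln(64/55)/(2π×55.9×8.61) = 5.011×10^-5 K/W
R_mineral wool = ln(119/64)/(2π×0.0397×8.61) = 0.2888 K/W
R_vermiculite fill = ln(194/119)/(2π×0.0731×8.61) = 0.1236 K/W
R_outer film = 1/(h_o·2πr_oL) = 1/(22.9×2π×0.194×8.61) = 0.004161 K/W
R_total = 0.4166 K/W
Q = ΔT/R_total = 120/0.4166
Q = 288 W
T_interface = T_inner − Q·ΣR(inner→interface) = 140 − 288×0.2888

T ≈ 56.8 °C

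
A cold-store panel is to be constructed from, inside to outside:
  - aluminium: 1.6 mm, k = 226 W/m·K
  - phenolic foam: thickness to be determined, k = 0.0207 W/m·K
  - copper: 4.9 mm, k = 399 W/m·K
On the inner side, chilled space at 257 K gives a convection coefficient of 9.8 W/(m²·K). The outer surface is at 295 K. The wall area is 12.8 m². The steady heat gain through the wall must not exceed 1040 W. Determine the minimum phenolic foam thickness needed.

L ≈ 7.57 mm

Treating each layer as a thermal resistance in series:
R_inner film = 1/(h_i·A) = 1/(9.8×12.8) = 0.007972 K/W
R_aluminium = L/(kA) = 0.0016/(226×12.8) = 5.531×10^-7 K/W
R_copper = L/(kA) = 0.0049/(399×12.8) = 9.594×10^-7 K/W
Sum of the known resistances R_other = 0.007973 K/W
Required total resistance R_tot = ΔT/Q_allow = 38/1040 = 0.03654 K/W
R_phenolic foam = R_tot − R_other = 0.02857 K/W
L = R·k·A = 0.02857×0.0207×12.8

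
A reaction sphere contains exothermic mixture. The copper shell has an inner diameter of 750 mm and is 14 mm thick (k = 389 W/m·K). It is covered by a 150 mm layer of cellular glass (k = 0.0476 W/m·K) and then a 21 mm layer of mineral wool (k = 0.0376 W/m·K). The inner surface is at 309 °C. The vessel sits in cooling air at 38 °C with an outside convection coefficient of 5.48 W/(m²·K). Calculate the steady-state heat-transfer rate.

Spherical conduction: R = (1/r_in − 1/r_out)/(4πk) per layer; series-sum.
R_copper shell = (1/0.375 − 1/0.389)/(4π×389) = 1.963×10^-5 K/W
R_cellular glass = (1/0.389 − 1/0.539)/(4π×0.0476) = 1.196 K/W
R_mineral wool = (1/0.539 − 1/0.56)/(4π×0.0376) = 0.1472 K/W
R_outer film = 1/(h·4πr_o²) = 1/(5.48×4π×0.56²) = 0.04631 K/W
R_total = 1.39 K/W
Q = ΔT/R_total = 271/1.39

Q ≈ 195 W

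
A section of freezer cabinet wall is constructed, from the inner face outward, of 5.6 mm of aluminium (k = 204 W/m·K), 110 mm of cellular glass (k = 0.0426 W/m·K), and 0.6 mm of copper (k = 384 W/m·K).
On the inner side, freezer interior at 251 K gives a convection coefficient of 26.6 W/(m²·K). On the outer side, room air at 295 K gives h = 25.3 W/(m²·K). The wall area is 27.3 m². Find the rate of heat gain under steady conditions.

Model the wall as resistances in series:
R_inner film = 1/(h_i·A) = 1/(26.6×27.3) = 0.001377 K/W
R_aluminium = L/(kA) = 0.0056/(204×27.3) = 1.006×10^-6 K/W
R_cellular glass = L/(kA) = 0.11/(0.0426×27.3) = 0.09458 K/W
R_copper = L/(kA) = 0.0006/(384×27.3) = 5.723×10^-8 K/W
R_outer film = 1/(h_o·A) = 1/(25.3×27.3) = 0.001448 K/W
R_total = 0.09741 K/W
Q = ΔT / R_total = 44 / 0.09741

Q ≈ 452 W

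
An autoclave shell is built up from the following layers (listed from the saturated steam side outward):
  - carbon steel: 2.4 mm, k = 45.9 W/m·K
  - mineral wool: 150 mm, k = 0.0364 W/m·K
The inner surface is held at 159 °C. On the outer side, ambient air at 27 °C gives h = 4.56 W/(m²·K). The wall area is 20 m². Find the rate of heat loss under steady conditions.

Q ≈ 608 W

Thermal resistances in series:
R_carbon steel = L/(kA) = 0.0024/(45.9×20) = 2.614×10^-6 K/W
R_mineral wool = L/(kA) = 0.15/(0.0364×20) = 0.206 K/W
R_outer film = 1/(h_o·A) = 1/(4.56×20) = 0.01096 K/W
R_total = 0.217 K/W
Q = ΔT / R_total = 132 / 0.217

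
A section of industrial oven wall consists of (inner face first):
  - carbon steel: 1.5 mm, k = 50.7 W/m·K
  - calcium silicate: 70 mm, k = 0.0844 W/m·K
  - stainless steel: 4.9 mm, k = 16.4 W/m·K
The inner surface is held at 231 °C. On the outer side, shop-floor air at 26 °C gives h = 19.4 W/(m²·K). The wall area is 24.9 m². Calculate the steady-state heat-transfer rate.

Series thermal resistances:
R_carbon steel = L/(kA) = 0.0015/(50.7×24.9) = 1.188×10^-6 K/W
R_calcium silicate = L/(kA) = 0.07/(0.0844×24.9) = 0.03331 K/W
R_stainless steel = L/(kA) = 0.0049/(16.4×24.9) = 1.2×10^-5 K/W
R_outer film = 1/(h_o·A) = 1/(19.4×24.9) = 0.00207 K/W
R_total = 0.03539 K/W
Q = ΔT / R_total = 205 / 0.03539

Q ≈ 5790 W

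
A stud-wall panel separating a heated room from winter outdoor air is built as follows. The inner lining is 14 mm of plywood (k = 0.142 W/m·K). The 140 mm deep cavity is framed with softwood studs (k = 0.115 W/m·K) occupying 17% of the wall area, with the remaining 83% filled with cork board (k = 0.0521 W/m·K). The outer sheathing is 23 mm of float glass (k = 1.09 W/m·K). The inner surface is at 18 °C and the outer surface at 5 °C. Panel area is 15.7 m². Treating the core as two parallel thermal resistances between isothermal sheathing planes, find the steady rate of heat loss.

Q ≈ 86.9 W

Sheathing layers in series; stud and cavity paths in parallel between them.
R_inner = 0.014/(0.142×15.7) = 0.00628 K/W
R_stud  = 0.14/(0.115×0.17×15.7) = 0.4561 K/W
R_cav   = 0.14/(0.0521×0.83×15.7) = 0.2062 K/W
1/R_core = 1/R_stud + 1/R_cav → R_core = 0.142 K/W
R_outer = 0.023/(1.09×15.7) = 0.001344 K/W
R_total = 0.1496 K/W
Q = ΔT/R_total = 13/0.1496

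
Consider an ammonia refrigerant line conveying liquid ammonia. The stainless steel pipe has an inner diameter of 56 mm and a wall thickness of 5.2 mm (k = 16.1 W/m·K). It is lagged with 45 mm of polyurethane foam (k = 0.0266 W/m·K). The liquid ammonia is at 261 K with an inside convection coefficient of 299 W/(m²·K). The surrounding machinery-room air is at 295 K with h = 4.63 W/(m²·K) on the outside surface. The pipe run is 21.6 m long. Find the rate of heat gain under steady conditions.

Radial resistances (cylindrical: R_cond = ln(r_o/r_i)/(2πkL), R_conv = 1/(h·2πrL)):
R_inner film = 1/(h_i·2πr₁L) = 1/(299×2π×0.028×21.6) = 8.801×10^-4 K/W
R_stainless steel pipe wall = ln(33.2/28)/(2π×16.1×21.6) = 7.796×10^-5 K/W
R_polyurethane foam = ln(78.2/33.2)/(2π×0.0266×21.6) = 0.2373 K/W
R_outer film = 1/(h_o·2πr_oL) = 1/(4.63×2π×0.0782×21.6) = 0.02035 K/W
R_total = 0.2586 K/W
Q = ΔT/R_total = 34/0.2586

Q ≈ 131 W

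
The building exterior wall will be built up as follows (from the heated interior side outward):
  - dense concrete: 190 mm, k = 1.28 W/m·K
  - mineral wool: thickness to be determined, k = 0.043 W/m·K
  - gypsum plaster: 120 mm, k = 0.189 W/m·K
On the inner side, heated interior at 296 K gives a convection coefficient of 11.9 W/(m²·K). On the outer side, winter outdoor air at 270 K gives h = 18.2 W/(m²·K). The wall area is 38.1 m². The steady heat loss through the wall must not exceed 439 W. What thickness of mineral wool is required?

L ≈ 57.4 mm

Thermal resistances in series:
R_inner film = 1/(h_i·A) = 1/(11.9×38.1) = 0.002206 K/W
R_dense concrete = L/(kA) = 0.19/(1.28×38.1) = 0.003896 K/W
R_gypsum plaster = L/(kA) = 0.12/(0.189×38.1) = 0.01666 K/W
R_outer film = 1/(h_o·A) = 1/(18.2×38.1) = 0.001442 K/W
Sum of the known resistances R_other = 0.02421 K/W
Required total resistance R_tot = ΔT/Q_allow = 26/439 = 0.05923 K/W
R_mineral wool = R_tot − R_other = 0.03502 K/W
L = R·k·A = 0.03502×0.043×38.1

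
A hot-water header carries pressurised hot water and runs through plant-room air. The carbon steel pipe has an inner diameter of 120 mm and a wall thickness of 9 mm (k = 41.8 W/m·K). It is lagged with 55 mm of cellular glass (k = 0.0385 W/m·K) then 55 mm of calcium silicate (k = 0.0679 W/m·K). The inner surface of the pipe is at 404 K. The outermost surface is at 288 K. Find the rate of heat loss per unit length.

Cylindrical conduction, so R = ln(r₂/r₁)/(2πkL) per layer, in series:
R_carbon steel pipe wall = ln(69/60)/(2π×41.8×1) = 5.321×10^-4 K/W
R_cellular glass = ln(124/69)/(2π×0.0385×1) = 2.423 K/W
R_calcium silicate = ln(179/124)/(2π×0.0679×1) = 0.8605 K/W
R_total = 3.284 K/W
Q = ΔT/R_total = 116/3.284

q′ ≈ 35.3 W/m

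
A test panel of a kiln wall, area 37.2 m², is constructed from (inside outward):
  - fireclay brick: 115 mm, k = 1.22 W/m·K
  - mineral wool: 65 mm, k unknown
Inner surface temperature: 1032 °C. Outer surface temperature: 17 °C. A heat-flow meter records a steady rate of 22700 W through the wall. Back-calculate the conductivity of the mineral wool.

Treating each layer as a thermal resistance in series:
R_fireclay brick = L/(kA) = 0.115/(1.22×37.2) = 0.002534 K/W
Sum of known resistances R_other = 0.002534 K/W
Total R = ΔT/Q = 1015/22700 = 0.04471 K/W
R_mineral wool = R_total − R_other = 0.04218 K/W
k = L/(R·A) = 0.065/(0.04218×37.2)

k ≈ 0.0414 W/(m·K)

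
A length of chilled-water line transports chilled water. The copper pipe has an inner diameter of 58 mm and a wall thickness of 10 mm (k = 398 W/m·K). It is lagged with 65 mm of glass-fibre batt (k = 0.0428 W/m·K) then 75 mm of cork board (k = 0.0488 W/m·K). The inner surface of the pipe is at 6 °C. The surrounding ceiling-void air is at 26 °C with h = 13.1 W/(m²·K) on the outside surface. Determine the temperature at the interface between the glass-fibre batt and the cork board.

Per-layer cylindrical resistances, series-summed:
R_copper pipe wall = ln(39/29)/(2π×398×1) = 1.185×10^-4 K/W
R_glass-fibre batt = ln(104/39)/(2π×0.0428×1) = 3.647 K/W
R_cork board = ln(179/104)/(2π×0.0488×1) = 1.771 K/W
R_outer film = 1/(h_o·2πr_oL) = 1/(13.1×2π×0.179×1) = 0.06787 K/W
R_total = 5.486 K/W
Q = ΔT/R_total = 20/5.486
Q = 3.65 W/m
T_interface = T_inner + Q·ΣR(inner→interface) = 6 + 3.65×3.647

T ≈ 19.3 °C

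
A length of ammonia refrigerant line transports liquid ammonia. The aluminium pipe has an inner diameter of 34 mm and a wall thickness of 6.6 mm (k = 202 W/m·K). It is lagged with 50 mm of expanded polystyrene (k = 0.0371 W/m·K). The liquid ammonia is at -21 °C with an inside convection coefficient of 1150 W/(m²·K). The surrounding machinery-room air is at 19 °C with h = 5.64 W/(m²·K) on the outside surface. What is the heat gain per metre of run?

Cylindrical conduction, so R = ln(r₂/r₁)/(2πkL) per layer, in series:
R_inner film = 1/(h_i·2πr₁L) = 1/(1150×2π×0.017×1) = 0.008141 K/W
R_aluminium pipe wall = ln(23.6/17)/(2π×202×1) = 2.585×10^-4 K/W
R_expanded polystyrene = ln(73.6/23.6)/(2π×0.0371×1) = 4.879 K/W
R_outer film = 1/(h_o·2πr_oL) = 1/(5.64×2π×0.0736×1) = 0.3834 K/W
R_total = 5.271 K/W
Q = ΔT/R_total = 40/5.271

q′ ≈ 7.59 W/m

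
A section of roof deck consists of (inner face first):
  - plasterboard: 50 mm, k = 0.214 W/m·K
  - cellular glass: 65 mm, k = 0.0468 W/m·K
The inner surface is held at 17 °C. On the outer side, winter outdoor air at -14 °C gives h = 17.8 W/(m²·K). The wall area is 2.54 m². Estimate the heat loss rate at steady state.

Q ≈ 46.9 W

Using the resistance-network approach (series):
R_plasterboard = L/(kA) = 0.05/(0.214×2.54) = 0.09199 K/W
R_cellular glass = L/(kA) = 0.065/(0.0468×2.54) = 0.5468 K/W
R_outer film = 1/(h_o·A) = 1/(17.8×2.54) = 0.02212 K/W
R_total = 0.6609 K/W
Q = ΔT / R_total = 31 / 0.6609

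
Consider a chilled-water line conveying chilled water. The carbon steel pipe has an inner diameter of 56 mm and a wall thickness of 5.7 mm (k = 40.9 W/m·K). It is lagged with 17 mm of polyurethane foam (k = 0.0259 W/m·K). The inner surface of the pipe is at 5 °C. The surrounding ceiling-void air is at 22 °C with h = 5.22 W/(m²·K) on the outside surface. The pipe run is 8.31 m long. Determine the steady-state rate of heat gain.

Cylindrical conduction, so R = ln(r₂/r₁)/(2πkL) per layer, in series:
R_carbon steel pipe wall = ln(33.7/28)/(2π×40.9×8.31) = 8.677×10^-5 K/W
R_polyurethane foam = ln(50.7/33.7)/(2π×0.0259×8.31) = 0.302 K/W
R_outer film = 1/(h_o·2πr_oL) = 1/(5.22×2π×0.0507×8.31) = 0.07237 K/W
R_total = 0.3745 K/W
Q = ΔT/R_total = 17/0.3745

Q ≈ 45.4 W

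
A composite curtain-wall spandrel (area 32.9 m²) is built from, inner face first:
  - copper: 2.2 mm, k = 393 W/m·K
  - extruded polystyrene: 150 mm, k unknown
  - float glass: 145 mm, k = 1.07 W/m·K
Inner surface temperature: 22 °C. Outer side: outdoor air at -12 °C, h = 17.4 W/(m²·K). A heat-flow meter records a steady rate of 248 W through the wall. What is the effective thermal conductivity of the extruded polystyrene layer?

Model the wall as resistances in series:
R_copper = L/(kA) = 0.0022/(393×32.9) = 1.702×10^-7 K/W
R_float glass = L/(kA) = 0.145/(1.07×32.9) = 0.004119 K/W
R_outer film = 1/(h_o·A) = 1/(17.4×32.9) = 0.001747 K/W
Sum of known resistances R_other = 0.005866 K/W
Total R = ΔT/Q = 34/248 = 0.1371 K/W
R_extruded polystyrene = R_total − R_other = 0.1312 K/W
k = L/(R·A) = 0.15/(0.1312×32.9)

k ≈ 0.0347 W/(m·K)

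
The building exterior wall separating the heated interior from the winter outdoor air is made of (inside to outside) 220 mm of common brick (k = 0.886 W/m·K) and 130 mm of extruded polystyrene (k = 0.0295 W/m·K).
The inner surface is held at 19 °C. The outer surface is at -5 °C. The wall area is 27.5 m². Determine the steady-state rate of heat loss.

Treating each layer as a thermal resistance in series:
R_common brick = L/(kA) = 0.22/(0.886×27.5) = 0.009029 K/W
R_extruded polystyrene = L/(kA) = 0.13/(0.0295×27.5) = 0.1602 K/W
R_total = 0.1693 K/W
Q = ΔT / R_total = 24 / 0.1693

Q ≈ 142 W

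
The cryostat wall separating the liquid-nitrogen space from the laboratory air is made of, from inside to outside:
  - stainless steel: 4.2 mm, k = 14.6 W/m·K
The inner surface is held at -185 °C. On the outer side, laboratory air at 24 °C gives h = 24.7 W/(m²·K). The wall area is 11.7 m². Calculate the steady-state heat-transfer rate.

Q ≈ 60000 W

Series thermal resistances:
R_stainless steel = L/(kA) = 0.0042/(14.6×11.7) = 2.459×10^-5 K/W
R_outer film = 1/(h_o·A) = 1/(24.7×11.7) = 0.00346 K/W
R_total = 0.003485 K/W
Q = ΔT / R_total = 209 / 0.003485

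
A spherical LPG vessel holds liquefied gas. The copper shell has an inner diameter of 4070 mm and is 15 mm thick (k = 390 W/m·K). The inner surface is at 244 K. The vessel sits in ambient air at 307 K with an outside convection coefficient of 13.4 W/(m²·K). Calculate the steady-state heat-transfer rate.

Radial (spherical) resistances in series:
R_copper shell = (1/2.035 − 1/2.05)/(4π×390) = 7.337×10^-7 K/W
R_outer film = 1/(h·4πr_o²) = 1/(13.4×4π×2.05²) = 0.001413 K/W
R_total = 0.001414 K/W
Q = ΔT/R_total = 63/0.001414

Q ≈ 44600 W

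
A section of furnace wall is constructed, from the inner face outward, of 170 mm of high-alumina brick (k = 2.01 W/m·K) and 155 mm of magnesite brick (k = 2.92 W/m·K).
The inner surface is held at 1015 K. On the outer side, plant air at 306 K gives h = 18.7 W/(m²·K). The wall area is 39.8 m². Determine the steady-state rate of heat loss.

Thermal resistances in series:
R_high-alumina brick = L/(kA) = 0.17/(2.01×39.8) = 0.002125 K/W
R_magnesite brick = L/(kA) = 0.155/(2.92×39.8) = 0.001334 K/W
R_outer film = 1/(h_o·A) = 1/(18.7×39.8) = 0.001344 K/W
R_total = 0.004802 K/W
Q = ΔT / R_total = 709 / 0.004802

Q ≈ 148000 W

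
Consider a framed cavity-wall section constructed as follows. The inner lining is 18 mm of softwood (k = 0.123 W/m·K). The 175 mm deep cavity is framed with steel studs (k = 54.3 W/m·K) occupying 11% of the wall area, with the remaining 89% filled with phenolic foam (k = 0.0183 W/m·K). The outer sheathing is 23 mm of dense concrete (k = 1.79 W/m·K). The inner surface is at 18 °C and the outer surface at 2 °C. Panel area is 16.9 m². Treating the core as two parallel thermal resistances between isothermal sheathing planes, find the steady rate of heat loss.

Sheathing layers in series; stud and cavity paths in parallel between them.
R_inner = 0.018/(0.123×16.9) = 0.008659 K/W
R_stud  = 0.175/(54.3×0.11×16.9) = 0.001734 K/W
R_cav   = 0.175/(0.0183×0.89×16.9) = 0.6358 K/W
1/R_core = 1/R_stud + 1/R_cav → R_core = 0.001729 K/W
R_outer = 0.023/(1.79×16.9) = 7.603×10^-4 K/W
R_total = 0.01115 K/W
Q = ΔT/R_total = 16/0.01115

Q ≈ 1440 W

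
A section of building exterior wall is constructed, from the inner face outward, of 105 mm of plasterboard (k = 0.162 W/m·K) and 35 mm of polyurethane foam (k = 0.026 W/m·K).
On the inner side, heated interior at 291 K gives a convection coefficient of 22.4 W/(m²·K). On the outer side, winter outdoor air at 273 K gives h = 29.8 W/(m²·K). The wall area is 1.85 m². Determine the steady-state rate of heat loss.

Q ≈ 16.1 W

Series thermal resistances:
R_inner film = 1/(h_i·A) = 1/(22.4×1.85) = 0.02413 K/W
R_plasterboard = L/(kA) = 0.105/(0.162×1.85) = 0.3504 K/W
R_polyurethane foam = L/(kA) = 0.035/(0.026×1.85) = 0.7277 K/W
R_outer film = 1/(h_o·A) = 1/(29.8×1.85) = 0.01814 K/W
R_total = 1.12 K/W
Q = ΔT / R_total = 18 / 1.12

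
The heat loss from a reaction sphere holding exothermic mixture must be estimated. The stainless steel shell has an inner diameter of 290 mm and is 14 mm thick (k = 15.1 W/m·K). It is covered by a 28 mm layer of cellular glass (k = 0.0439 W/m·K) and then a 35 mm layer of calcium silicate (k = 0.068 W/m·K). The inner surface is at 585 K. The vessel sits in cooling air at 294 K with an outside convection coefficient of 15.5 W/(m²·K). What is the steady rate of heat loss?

Q ≈ 104 W

Spherical conduction: R = (1/r_in − 1/r_out)/(4πk) per layer; series-sum.
R_stainless steel shell = (1/0.145 − 1/0.159)/(4π×15.1) = 0.0032 K/W
R_cellular glass = (1/0.159 − 1/0.187)/(4π×0.0439) = 1.707 K/W
R_calcium silicate = (1/0.187 − 1/0.222)/(4π×0.068) = 0.9866 K/W
R_outer film = 1/(h·4πr_o²) = 1/(15.5×4π×0.222²) = 0.1042 K/W
R_total = 2.801 K/W
Q = ΔT/R_total = 291/2.801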